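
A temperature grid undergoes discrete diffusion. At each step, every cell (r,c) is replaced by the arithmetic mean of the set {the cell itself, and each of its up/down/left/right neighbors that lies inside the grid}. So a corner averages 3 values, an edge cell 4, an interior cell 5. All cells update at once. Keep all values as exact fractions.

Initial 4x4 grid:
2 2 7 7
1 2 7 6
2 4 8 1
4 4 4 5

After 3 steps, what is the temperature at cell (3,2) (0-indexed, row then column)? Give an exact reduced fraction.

Answer: 32453/7200

Derivation:
Step 1: cell (3,2) = 21/4
Step 2: cell (3,2) = 1043/240
Step 3: cell (3,2) = 32453/7200
Full grid after step 3:
  2891/1080 13271/3600 3559/720 2453/432
  5023/1800 10919/3000 5951/1200 7637/1440
  1117/360 4681/1200 13621/3000 35753/7200
  1507/432 5617/1440 32453/7200 4849/1080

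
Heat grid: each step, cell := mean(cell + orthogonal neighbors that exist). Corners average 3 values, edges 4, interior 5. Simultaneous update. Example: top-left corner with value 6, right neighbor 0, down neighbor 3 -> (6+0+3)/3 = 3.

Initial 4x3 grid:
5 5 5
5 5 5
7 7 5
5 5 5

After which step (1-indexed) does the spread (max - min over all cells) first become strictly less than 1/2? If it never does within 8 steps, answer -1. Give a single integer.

Step 1: max=6, min=5, spread=1
Step 2: max=689/120, min=5, spread=89/120
Step 3: max=763/135, min=613/120, spread=587/1080
Step 4: max=363817/64800, min=6193/1200, spread=5879/12960
  -> spread < 1/2 first at step 4
Step 5: max=21637553/3888000, min=17599/3375, spread=272701/777600
Step 6: max=1290855967/233280000, min=34009247/6480000, spread=2660923/9331200
Step 7: max=77042529053/13996800000, min=228014797/43200000, spread=126629393/559872000
Step 8: max=4604655199927/839808000000, min=123630183307/23328000000, spread=1231748807/6718464000

Answer: 4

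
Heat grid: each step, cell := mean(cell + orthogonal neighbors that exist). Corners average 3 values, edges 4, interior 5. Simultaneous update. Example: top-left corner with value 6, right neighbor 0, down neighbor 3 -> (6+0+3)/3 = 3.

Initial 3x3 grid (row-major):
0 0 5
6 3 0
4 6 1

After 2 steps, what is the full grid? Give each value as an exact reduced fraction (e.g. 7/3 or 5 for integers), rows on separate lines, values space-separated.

Answer: 29/12 13/6 71/36
163/48 14/5 37/16
145/36 85/24 97/36

Derivation:
After step 1:
  2 2 5/3
  13/4 3 9/4
  16/3 7/2 7/3
After step 2:
  29/12 13/6 71/36
  163/48 14/5 37/16
  145/36 85/24 97/36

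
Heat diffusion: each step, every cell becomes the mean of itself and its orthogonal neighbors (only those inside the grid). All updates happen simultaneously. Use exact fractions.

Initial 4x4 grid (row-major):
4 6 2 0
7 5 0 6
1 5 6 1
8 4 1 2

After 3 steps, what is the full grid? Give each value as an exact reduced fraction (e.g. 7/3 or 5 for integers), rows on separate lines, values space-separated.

After step 1:
  17/3 17/4 2 8/3
  17/4 23/5 19/5 7/4
  21/4 21/5 13/5 15/4
  13/3 9/2 13/4 4/3
After step 2:
  85/18 991/240 763/240 77/36
  593/120 211/50 59/20 359/120
  541/120 423/100 88/25 283/120
  169/36 977/240 701/240 25/9
After step 3:
  9931/2160 29251/7200 4463/1440 5983/2160
  16553/3600 4913/1200 20233/6000 1879/720
  16537/3600 24659/6000 767/240 10483/3600
  9557/2160 28649/7200 23921/7200 5801/2160

Answer: 9931/2160 29251/7200 4463/1440 5983/2160
16553/3600 4913/1200 20233/6000 1879/720
16537/3600 24659/6000 767/240 10483/3600
9557/2160 28649/7200 23921/7200 5801/2160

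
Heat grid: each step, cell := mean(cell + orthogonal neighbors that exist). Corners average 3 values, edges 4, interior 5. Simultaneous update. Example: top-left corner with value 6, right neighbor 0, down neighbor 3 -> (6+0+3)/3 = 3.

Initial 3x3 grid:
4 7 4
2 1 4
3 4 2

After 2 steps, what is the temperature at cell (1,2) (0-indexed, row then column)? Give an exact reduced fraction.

Answer: 881/240

Derivation:
Step 1: cell (1,2) = 11/4
Step 2: cell (1,2) = 881/240
Full grid after step 2:
  65/18 127/30 47/12
  403/120 307/100 881/240
  8/3 373/120 103/36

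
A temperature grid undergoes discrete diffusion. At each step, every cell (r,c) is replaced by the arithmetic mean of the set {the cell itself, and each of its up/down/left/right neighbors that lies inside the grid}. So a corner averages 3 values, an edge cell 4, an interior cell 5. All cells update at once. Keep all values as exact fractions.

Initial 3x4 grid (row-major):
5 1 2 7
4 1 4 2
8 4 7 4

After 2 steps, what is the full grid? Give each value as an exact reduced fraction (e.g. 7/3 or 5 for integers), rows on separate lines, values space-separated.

Answer: 121/36 713/240 757/240 137/36
479/120 71/20 37/10 309/80
89/18 1073/240 1037/240 40/9

Derivation:
After step 1:
  10/3 9/4 7/2 11/3
  9/2 14/5 16/5 17/4
  16/3 5 19/4 13/3
After step 2:
  121/36 713/240 757/240 137/36
  479/120 71/20 37/10 309/80
  89/18 1073/240 1037/240 40/9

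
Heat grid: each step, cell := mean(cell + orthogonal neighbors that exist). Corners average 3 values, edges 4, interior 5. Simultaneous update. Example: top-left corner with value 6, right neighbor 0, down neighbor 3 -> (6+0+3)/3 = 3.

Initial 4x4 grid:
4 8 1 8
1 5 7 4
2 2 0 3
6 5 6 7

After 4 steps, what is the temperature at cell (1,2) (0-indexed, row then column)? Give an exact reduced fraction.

Answer: 78731/18000

Derivation:
Step 1: cell (1,2) = 17/5
Step 2: cell (1,2) = 231/50
Step 3: cell (1,2) = 12349/3000
Step 4: cell (1,2) = 78731/18000
Full grid after step 4:
  260003/64800 468277/108000 482581/108000 152743/32400
  837959/216000 710813/180000 78731/18000 118789/27000
  791591/216000 176729/45000 729893/180000 118003/27000
  1547/405 844241/216000 912929/216000 276923/64800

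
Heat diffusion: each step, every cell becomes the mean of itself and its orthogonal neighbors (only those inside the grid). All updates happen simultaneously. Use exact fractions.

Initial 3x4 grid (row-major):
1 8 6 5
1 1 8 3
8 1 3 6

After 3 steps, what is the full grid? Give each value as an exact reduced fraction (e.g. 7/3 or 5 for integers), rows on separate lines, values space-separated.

Answer: 4009/1080 5881/1440 7187/1440 10897/2160
9631/2880 4811/1200 661/150 1429/288
3649/1080 5191/1440 693/160 3179/720

Derivation:
After step 1:
  10/3 4 27/4 14/3
  11/4 19/5 21/5 11/2
  10/3 13/4 9/2 4
After step 2:
  121/36 1073/240 1177/240 203/36
  793/240 18/5 99/20 551/120
  28/9 893/240 319/80 14/3
After step 3:
  4009/1080 5881/1440 7187/1440 10897/2160
  9631/2880 4811/1200 661/150 1429/288
  3649/1080 5191/1440 693/160 3179/720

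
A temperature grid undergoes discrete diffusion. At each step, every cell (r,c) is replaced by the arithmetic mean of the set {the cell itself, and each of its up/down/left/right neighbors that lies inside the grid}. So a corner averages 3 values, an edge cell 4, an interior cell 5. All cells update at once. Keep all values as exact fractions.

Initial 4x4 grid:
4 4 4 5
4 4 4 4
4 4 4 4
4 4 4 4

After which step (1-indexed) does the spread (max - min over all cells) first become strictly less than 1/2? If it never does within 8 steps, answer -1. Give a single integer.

Step 1: max=13/3, min=4, spread=1/3
  -> spread < 1/2 first at step 1
Step 2: max=77/18, min=4, spread=5/18
Step 3: max=905/216, min=4, spread=41/216
Step 4: max=26963/6480, min=4, spread=1043/6480
Step 5: max=803153/194400, min=4, spread=25553/194400
Step 6: max=23999459/5832000, min=72079/18000, spread=645863/5832000
Step 7: max=717481691/174960000, min=480971/120000, spread=16225973/174960000
Step 8: max=21472677983/5248800000, min=216701/54000, spread=409340783/5248800000

Answer: 1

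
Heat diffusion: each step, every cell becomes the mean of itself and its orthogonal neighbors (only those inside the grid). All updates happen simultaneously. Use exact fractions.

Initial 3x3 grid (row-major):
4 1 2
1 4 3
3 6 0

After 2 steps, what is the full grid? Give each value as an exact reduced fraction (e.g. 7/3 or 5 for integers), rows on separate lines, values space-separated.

After step 1:
  2 11/4 2
  3 3 9/4
  10/3 13/4 3
After step 2:
  31/12 39/16 7/3
  17/6 57/20 41/16
  115/36 151/48 17/6

Answer: 31/12 39/16 7/3
17/6 57/20 41/16
115/36 151/48 17/6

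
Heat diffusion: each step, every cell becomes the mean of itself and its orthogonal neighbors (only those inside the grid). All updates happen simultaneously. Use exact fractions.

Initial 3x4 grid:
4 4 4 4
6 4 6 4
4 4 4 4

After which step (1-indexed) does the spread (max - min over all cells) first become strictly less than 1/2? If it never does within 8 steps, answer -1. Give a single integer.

Step 1: max=24/5, min=4, spread=4/5
Step 2: max=559/120, min=169/40, spread=13/30
  -> spread < 1/2 first at step 2
Step 3: max=2437/540, min=767/180, spread=34/135
Step 4: max=1941223/432000, min=618881/144000, spread=4229/21600
Step 5: max=17336693/3888000, min=5602771/1296000, spread=26419/194400
Step 6: max=6918552223/1555200000, min=2247160841/518400000, spread=1770697/15552000
Step 7: max=62061500393/13996800000, min=20289061231/4665600000, spread=11943167/139968000
Step 8: max=24792453278263/5598720000000, min=8126493695921/1866240000000, spread=825944381/11197440000

Answer: 2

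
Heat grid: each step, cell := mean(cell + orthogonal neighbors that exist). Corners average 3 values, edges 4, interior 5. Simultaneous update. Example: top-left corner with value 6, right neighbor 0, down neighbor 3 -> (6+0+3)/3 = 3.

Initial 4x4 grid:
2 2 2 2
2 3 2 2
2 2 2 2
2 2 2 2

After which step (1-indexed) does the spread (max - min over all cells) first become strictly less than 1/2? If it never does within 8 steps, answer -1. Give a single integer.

Answer: 1

Derivation:
Step 1: max=9/4, min=2, spread=1/4
  -> spread < 1/2 first at step 1
Step 2: max=111/50, min=2, spread=11/50
Step 3: max=5167/2400, min=2, spread=367/2400
Step 4: max=23171/10800, min=1213/600, spread=1337/10800
Step 5: max=689669/324000, min=36469/18000, spread=33227/324000
Step 6: max=20654327/9720000, min=220049/108000, spread=849917/9720000
Step 7: max=616914347/291600000, min=3308533/1620000, spread=21378407/291600000
Step 8: max=18462462371/8748000000, min=995688343/486000000, spread=540072197/8748000000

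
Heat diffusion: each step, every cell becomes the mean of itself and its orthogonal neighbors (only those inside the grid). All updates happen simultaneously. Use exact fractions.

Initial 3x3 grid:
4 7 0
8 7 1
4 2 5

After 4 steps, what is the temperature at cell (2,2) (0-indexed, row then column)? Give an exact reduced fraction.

Step 1: cell (2,2) = 8/3
Step 2: cell (2,2) = 125/36
Step 3: cell (2,2) = 1595/432
Step 4: cell (2,2) = 101437/25920
Full grid after step 4:
  128627/25920 129869/28800 104737/25920
  283063/57600 19973/4500 678739/172800
  123727/25920 374357/86400 101437/25920

Answer: 101437/25920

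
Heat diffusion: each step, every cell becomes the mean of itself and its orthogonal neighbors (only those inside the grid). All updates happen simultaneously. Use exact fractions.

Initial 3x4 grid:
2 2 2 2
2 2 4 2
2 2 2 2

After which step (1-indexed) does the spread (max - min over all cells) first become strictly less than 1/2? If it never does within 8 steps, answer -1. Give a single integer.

Step 1: max=5/2, min=2, spread=1/2
Step 2: max=123/50, min=2, spread=23/50
  -> spread < 1/2 first at step 2
Step 3: max=5611/2400, min=413/200, spread=131/480
Step 4: max=49751/21600, min=7591/3600, spread=841/4320
Step 5: max=19822051/8640000, min=1533373/720000, spread=56863/345600
Step 6: max=177054341/77760000, min=13949543/6480000, spread=386393/3110400
Step 7: max=70601723131/31104000000, min=5604358813/2592000000, spread=26795339/248832000
Step 8: max=4216295714129/1866240000000, min=338126149667/155520000000, spread=254051069/2985984000

Answer: 2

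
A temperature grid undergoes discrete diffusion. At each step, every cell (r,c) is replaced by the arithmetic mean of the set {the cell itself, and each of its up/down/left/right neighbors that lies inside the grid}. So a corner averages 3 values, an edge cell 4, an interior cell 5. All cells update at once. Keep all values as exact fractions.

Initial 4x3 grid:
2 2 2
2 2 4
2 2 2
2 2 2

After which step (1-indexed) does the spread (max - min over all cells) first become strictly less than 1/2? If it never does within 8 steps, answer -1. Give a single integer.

Answer: 3

Derivation:
Step 1: max=8/3, min=2, spread=2/3
Step 2: max=151/60, min=2, spread=31/60
Step 3: max=1291/540, min=2, spread=211/540
  -> spread < 1/2 first at step 3
Step 4: max=124897/54000, min=1847/900, spread=14077/54000
Step 5: max=1112407/486000, min=111683/54000, spread=5363/24300
Step 6: max=32900809/14580000, min=62869/30000, spread=93859/583200
Step 7: max=1959874481/874800000, min=102536467/48600000, spread=4568723/34992000
Step 8: max=116756435629/52488000000, min=3097618889/1458000000, spread=8387449/83980800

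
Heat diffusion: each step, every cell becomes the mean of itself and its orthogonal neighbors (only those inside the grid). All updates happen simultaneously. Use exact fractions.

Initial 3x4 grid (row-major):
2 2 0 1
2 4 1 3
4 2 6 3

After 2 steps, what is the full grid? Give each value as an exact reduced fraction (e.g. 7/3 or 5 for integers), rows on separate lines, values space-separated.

After step 1:
  2 2 1 4/3
  3 11/5 14/5 2
  8/3 4 3 4
After step 2:
  7/3 9/5 107/60 13/9
  37/15 14/5 11/5 38/15
  29/9 89/30 69/20 3

Answer: 7/3 9/5 107/60 13/9
37/15 14/5 11/5 38/15
29/9 89/30 69/20 3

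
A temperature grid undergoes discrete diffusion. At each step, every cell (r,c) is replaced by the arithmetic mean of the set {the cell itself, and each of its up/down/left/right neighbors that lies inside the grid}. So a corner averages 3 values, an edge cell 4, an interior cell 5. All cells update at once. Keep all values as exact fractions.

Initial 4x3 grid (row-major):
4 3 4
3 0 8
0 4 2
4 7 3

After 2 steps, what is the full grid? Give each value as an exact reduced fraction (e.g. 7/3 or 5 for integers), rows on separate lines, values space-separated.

Answer: 47/18 881/240 15/4
343/120 71/25 327/80
323/120 177/50 287/80
131/36 443/120 17/4

Derivation:
After step 1:
  10/3 11/4 5
  7/4 18/5 7/2
  11/4 13/5 17/4
  11/3 9/2 4
After step 2:
  47/18 881/240 15/4
  343/120 71/25 327/80
  323/120 177/50 287/80
  131/36 443/120 17/4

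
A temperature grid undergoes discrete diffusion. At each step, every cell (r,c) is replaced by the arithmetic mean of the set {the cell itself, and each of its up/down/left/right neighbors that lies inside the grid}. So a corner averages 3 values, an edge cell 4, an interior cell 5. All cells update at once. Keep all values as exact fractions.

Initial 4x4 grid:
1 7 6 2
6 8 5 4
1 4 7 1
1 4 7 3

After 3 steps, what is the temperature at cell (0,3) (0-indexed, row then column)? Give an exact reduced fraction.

Answer: 71/16

Derivation:
Step 1: cell (0,3) = 4
Step 2: cell (0,3) = 4
Step 3: cell (0,3) = 71/16
Full grid after step 3:
  1039/216 18359/3600 5813/1200 71/16
  1004/225 14669/3000 9781/2000 10171/2400
  577/150 1773/400 679/150 30841/7200
  279/80 9577/2400 31651/7200 1121/270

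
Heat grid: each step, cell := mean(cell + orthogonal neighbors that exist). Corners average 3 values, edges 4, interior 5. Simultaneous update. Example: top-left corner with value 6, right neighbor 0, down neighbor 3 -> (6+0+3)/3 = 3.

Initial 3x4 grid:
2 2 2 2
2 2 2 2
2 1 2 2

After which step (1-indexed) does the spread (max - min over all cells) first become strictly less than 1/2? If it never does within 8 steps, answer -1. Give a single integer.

Step 1: max=2, min=5/3, spread=1/3
  -> spread < 1/2 first at step 1
Step 2: max=2, min=209/120, spread=31/120
Step 3: max=2, min=1949/1080, spread=211/1080
Step 4: max=3553/1800, min=199103/108000, spread=14077/108000
Step 5: max=212317/108000, min=1803593/972000, spread=5363/48600
Step 6: max=117131/60000, min=54579191/29160000, spread=93859/1166400
Step 7: max=189063533/97200000, min=3288925519/1749600000, spread=4568723/69984000
Step 8: max=5650381111/2916000000, min=198171564371/104976000000, spread=8387449/167961600

Answer: 1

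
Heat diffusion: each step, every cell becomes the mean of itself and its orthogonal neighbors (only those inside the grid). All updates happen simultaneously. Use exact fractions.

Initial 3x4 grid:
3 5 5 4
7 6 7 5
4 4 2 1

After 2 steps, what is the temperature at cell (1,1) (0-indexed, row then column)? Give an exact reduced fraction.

Step 1: cell (1,1) = 29/5
Step 2: cell (1,1) = 491/100
Full grid after step 2:
  59/12 26/5 59/12 85/18
  26/5 491/100 119/25 199/48
  14/3 183/40 91/24 125/36

Answer: 491/100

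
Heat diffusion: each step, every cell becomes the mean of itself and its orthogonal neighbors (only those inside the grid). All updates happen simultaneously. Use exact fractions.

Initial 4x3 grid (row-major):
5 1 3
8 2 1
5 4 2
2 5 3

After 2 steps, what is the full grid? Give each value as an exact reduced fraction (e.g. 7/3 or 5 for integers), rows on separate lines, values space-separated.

Answer: 149/36 737/240 77/36
1057/240 331/100 281/120
347/80 351/100 343/120
49/12 433/120 28/9

Derivation:
After step 1:
  14/3 11/4 5/3
  5 16/5 2
  19/4 18/5 5/2
  4 7/2 10/3
After step 2:
  149/36 737/240 77/36
  1057/240 331/100 281/120
  347/80 351/100 343/120
  49/12 433/120 28/9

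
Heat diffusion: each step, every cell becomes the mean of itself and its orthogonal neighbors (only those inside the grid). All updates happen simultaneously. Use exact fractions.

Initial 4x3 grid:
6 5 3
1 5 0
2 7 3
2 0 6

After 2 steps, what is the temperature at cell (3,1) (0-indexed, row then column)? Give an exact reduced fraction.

Answer: 689/240

Derivation:
Step 1: cell (3,1) = 15/4
Step 2: cell (3,1) = 689/240
Full grid after step 2:
  49/12 901/240 61/18
  141/40 18/5 781/240
  337/120 71/20 263/80
  97/36 689/240 43/12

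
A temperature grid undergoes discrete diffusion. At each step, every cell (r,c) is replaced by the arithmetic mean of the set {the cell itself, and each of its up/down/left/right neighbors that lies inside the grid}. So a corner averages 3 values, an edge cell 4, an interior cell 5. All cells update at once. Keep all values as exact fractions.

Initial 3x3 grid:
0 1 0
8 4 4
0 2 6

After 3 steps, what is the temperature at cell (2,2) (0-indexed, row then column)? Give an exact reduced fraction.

Answer: 137/40

Derivation:
Step 1: cell (2,2) = 4
Step 2: cell (2,2) = 7/2
Step 3: cell (2,2) = 137/40
Full grid after step 3:
  1951/720 35621/14400 5623/2160
  10549/3600 6159/2000 21223/7200
  1787/540 11749/3600 137/40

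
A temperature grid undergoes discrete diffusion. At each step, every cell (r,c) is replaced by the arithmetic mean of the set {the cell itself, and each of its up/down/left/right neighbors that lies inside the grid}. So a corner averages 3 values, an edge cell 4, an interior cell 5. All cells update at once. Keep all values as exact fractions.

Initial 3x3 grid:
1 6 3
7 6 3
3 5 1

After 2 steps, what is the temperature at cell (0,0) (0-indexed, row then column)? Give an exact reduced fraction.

Answer: 155/36

Derivation:
Step 1: cell (0,0) = 14/3
Step 2: cell (0,0) = 155/36
Full grid after step 2:
  155/36 271/60 15/4
  1159/240 413/100 313/80
  13/3 343/80 10/3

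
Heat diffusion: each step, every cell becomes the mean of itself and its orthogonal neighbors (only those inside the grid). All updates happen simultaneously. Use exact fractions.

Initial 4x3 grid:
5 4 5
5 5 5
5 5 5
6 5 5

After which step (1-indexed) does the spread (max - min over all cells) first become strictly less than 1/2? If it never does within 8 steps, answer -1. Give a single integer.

Answer: 3

Derivation:
Step 1: max=16/3, min=14/3, spread=2/3
Step 2: max=95/18, min=1133/240, spread=401/720
Step 3: max=1121/216, min=10363/2160, spread=847/2160
  -> spread < 1/2 first at step 3
Step 4: max=666781/129600, min=4173989/864000, spread=813653/2592000
Step 5: max=39743729/7776000, min=37749499/7776000, spread=199423/777600
Step 6: max=2372321551/466560000, min=2275405601/466560000, spread=1938319/9331200
Step 7: max=141787099109/27993600000, min=136999709659/27993600000, spread=95747789/559872000
Step 8: max=8480131785631/1679616000000, min=8245126002881/1679616000000, spread=940023131/6718464000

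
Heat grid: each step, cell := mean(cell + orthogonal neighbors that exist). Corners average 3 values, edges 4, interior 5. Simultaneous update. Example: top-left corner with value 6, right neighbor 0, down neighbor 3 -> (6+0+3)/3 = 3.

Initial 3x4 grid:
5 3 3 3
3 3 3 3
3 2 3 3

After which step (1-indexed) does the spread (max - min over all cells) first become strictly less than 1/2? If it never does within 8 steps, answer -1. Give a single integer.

Answer: 3

Derivation:
Step 1: max=11/3, min=8/3, spread=1
Step 2: max=32/9, min=329/120, spread=293/360
Step 3: max=448/135, min=3433/1200, spread=4943/10800
  -> spread < 1/2 first at step 3
Step 4: max=211153/64800, min=31493/10800, spread=4439/12960
Step 5: max=12383117/3888000, min=953561/324000, spread=188077/777600
Step 6: max=735624583/233280000, min=28717067/9720000, spread=1856599/9331200
Step 7: max=43719149597/13996800000, min=433549657/145800000, spread=83935301/559872000
Step 8: max=2608633929223/839808000000, min=26119675613/8748000000, spread=809160563/6718464000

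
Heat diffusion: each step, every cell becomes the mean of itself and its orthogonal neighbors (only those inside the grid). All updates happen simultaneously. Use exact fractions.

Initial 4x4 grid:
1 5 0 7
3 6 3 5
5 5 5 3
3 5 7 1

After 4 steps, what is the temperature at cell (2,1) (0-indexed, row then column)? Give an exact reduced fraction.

Answer: 779753/180000

Derivation:
Step 1: cell (2,1) = 26/5
Step 2: cell (2,1) = 116/25
Step 3: cell (2,1) = 26483/6000
Step 4: cell (2,1) = 779753/180000
Full grid after step 4:
  13183/3600 90281/24000 277211/72000 85211/21600
  282803/72000 119671/30000 81403/20000 48161/12000
  921617/216000 779753/180000 381377/90000 448253/108000
  288947/64800 60227/13500 14674/3375 135443/32400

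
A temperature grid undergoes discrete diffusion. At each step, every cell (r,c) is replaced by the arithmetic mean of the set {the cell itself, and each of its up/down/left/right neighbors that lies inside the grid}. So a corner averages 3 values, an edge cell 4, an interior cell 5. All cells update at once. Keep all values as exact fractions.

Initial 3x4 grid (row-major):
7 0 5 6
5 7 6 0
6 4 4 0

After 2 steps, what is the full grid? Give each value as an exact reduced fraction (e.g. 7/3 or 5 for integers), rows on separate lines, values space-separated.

Answer: 5 87/20 64/15 131/36
393/80 501/100 391/100 31/10
11/2 363/80 869/240 47/18

Derivation:
After step 1:
  4 19/4 17/4 11/3
  25/4 22/5 22/5 3
  5 21/4 7/2 4/3
After step 2:
  5 87/20 64/15 131/36
  393/80 501/100 391/100 31/10
  11/2 363/80 869/240 47/18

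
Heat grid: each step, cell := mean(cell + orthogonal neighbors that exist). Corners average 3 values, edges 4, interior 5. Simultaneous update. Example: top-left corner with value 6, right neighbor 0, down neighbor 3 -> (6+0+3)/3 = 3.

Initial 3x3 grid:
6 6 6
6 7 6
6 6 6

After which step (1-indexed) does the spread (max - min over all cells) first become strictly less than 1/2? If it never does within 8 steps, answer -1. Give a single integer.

Step 1: max=25/4, min=6, spread=1/4
  -> spread < 1/2 first at step 1
Step 2: max=156/25, min=489/80, spread=51/400
Step 3: max=29623/4800, min=2207/360, spread=589/14400
Step 4: max=184943/30000, min=1769081/288000, spread=31859/1440000
Step 5: max=106371607/17280000, min=11064721/1800000, spread=751427/86400000
Step 6: max=664634687/108000000, min=6375863129/1036800000, spread=23149331/5184000000
Step 7: max=382730654263/62208000000, min=39854931889/6480000000, spread=616540643/311040000000
Step 8: max=2391912453983/388800000000, min=22958812008761/3732480000000, spread=17737747379/18662400000000

Answer: 1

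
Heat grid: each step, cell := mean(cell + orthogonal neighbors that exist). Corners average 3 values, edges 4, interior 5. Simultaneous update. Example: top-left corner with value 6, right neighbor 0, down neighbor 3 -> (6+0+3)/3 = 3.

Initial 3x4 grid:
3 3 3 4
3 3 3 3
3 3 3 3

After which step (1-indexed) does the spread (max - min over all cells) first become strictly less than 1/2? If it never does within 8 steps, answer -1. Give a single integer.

Answer: 1

Derivation:
Step 1: max=10/3, min=3, spread=1/3
  -> spread < 1/2 first at step 1
Step 2: max=59/18, min=3, spread=5/18
Step 3: max=689/216, min=3, spread=41/216
Step 4: max=81977/25920, min=3, spread=4217/25920
Step 5: max=4874749/1555200, min=21679/7200, spread=38417/311040
Step 6: max=291136211/93312000, min=434597/144000, spread=1903471/18662400
Step 7: max=17397149089/5598720000, min=13075759/4320000, spread=18038617/223948800
Step 8: max=1041037782851/335923200000, min=1179326759/388800000, spread=883978523/13436928000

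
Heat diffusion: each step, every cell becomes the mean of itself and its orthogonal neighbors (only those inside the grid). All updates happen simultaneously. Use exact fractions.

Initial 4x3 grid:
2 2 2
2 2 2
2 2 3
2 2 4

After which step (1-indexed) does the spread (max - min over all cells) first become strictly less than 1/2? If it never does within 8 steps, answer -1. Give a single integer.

Step 1: max=3, min=2, spread=1
Step 2: max=11/4, min=2, spread=3/4
Step 3: max=103/40, min=2, spread=23/40
Step 4: max=17863/7200, min=3647/1800, spread=131/288
  -> spread < 1/2 first at step 4
Step 5: max=1042597/432000, min=222053/108000, spread=30877/86400
Step 6: max=20462501/8640000, min=750199/360000, spread=98309/345600
Step 7: max=3631193477/1555200000, min=102472811/48600000, spread=14082541/62208000
Step 8: max=215577822143/93312000000, min=3103760137/1458000000, spread=135497387/746496000

Answer: 4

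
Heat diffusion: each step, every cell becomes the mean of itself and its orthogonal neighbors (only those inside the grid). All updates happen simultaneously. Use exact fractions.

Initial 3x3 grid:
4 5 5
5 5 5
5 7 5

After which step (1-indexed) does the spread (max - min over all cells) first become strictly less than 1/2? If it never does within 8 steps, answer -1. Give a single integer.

Answer: 3

Derivation:
Step 1: max=17/3, min=14/3, spread=1
Step 2: max=667/120, min=85/18, spread=301/360
Step 3: max=5837/1080, min=70823/14400, spread=21011/43200
  -> spread < 1/2 first at step 3
Step 4: max=2296303/432000, min=322009/64800, spread=448729/1296000
Step 5: max=20500373/3888000, min=19596623/3888000, spread=1205/5184
Step 6: max=1220022931/233280000, min=1181956681/233280000, spread=10151/62208
Step 7: max=72923463557/13996800000, min=71320019807/13996800000, spread=85517/746496
Step 8: max=4359496079779/839808000000, min=4291955673529/839808000000, spread=720431/8957952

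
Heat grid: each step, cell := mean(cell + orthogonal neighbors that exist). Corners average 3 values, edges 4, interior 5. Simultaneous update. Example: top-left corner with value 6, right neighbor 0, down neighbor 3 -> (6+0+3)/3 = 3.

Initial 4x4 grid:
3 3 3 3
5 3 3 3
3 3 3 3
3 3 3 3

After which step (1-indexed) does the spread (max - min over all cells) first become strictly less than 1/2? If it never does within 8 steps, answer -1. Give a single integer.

Answer: 3

Derivation:
Step 1: max=11/3, min=3, spread=2/3
Step 2: max=211/60, min=3, spread=31/60
Step 3: max=1831/540, min=3, spread=211/540
  -> spread < 1/2 first at step 3
Step 4: max=178843/54000, min=3, spread=16843/54000
Step 5: max=1596643/486000, min=13579/4500, spread=130111/486000
Step 6: max=47382367/14580000, min=817159/270000, spread=3255781/14580000
Step 7: max=1412553691/437400000, min=821107/270000, spread=82360351/437400000
Step 8: max=42117316891/13122000000, min=148306441/48600000, spread=2074577821/13122000000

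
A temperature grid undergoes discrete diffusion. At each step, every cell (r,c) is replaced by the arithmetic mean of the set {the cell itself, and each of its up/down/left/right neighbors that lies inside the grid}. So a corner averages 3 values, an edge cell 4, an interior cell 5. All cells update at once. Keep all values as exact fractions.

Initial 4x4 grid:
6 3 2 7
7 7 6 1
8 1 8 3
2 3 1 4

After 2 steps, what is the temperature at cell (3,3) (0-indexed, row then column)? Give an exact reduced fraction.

Step 1: cell (3,3) = 8/3
Step 2: cell (3,3) = 32/9
Full grid after step 2:
  101/18 287/60 257/60 145/36
  649/120 53/10 443/100 983/240
  637/120 81/20 22/5 883/240
  127/36 929/240 733/240 32/9

Answer: 32/9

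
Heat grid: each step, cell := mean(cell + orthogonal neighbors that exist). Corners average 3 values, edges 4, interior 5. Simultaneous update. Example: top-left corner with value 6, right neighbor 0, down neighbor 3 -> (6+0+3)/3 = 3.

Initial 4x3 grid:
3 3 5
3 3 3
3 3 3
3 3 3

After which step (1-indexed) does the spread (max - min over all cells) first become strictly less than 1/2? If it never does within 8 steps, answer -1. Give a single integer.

Step 1: max=11/3, min=3, spread=2/3
Step 2: max=32/9, min=3, spread=5/9
Step 3: max=365/108, min=3, spread=41/108
  -> spread < 1/2 first at step 3
Step 4: max=43097/12960, min=3, spread=4217/12960
Step 5: max=2541949/777600, min=10879/3600, spread=38417/155520
Step 6: max=151168211/46656000, min=218597/72000, spread=1903471/9331200
Step 7: max=8999069089/2799360000, min=6595759/2160000, spread=18038617/111974400
Step 8: max=537152982851/167961600000, min=596126759/194400000, spread=883978523/6718464000

Answer: 3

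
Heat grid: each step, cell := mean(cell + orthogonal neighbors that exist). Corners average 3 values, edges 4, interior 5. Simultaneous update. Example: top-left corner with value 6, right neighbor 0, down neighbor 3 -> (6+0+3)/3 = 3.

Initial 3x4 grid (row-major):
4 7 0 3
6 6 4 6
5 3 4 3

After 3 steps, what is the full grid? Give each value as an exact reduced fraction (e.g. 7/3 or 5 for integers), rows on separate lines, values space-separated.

Answer: 2683/540 32467/7200 9529/2400 529/144
70909/14400 6899/1500 24341/6000 6893/1800
10417/2160 4049/900 14881/3600 427/108

Derivation:
After step 1:
  17/3 17/4 7/2 3
  21/4 26/5 4 4
  14/3 9/2 7/2 13/3
After step 2:
  91/18 1117/240 59/16 7/2
  1247/240 116/25 101/25 23/6
  173/36 67/15 49/12 71/18
After step 3:
  2683/540 32467/7200 9529/2400 529/144
  70909/14400 6899/1500 24341/6000 6893/1800
  10417/2160 4049/900 14881/3600 427/108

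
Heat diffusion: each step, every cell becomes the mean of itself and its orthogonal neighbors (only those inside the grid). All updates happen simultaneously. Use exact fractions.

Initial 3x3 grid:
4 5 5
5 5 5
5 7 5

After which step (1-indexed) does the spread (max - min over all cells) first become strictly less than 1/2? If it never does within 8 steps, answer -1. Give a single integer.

Step 1: max=17/3, min=14/3, spread=1
Step 2: max=667/120, min=85/18, spread=301/360
Step 3: max=5837/1080, min=70823/14400, spread=21011/43200
  -> spread < 1/2 first at step 3
Step 4: max=2296303/432000, min=322009/64800, spread=448729/1296000
Step 5: max=20500373/3888000, min=19596623/3888000, spread=1205/5184
Step 6: max=1220022931/233280000, min=1181956681/233280000, spread=10151/62208
Step 7: max=72923463557/13996800000, min=71320019807/13996800000, spread=85517/746496
Step 8: max=4359496079779/839808000000, min=4291955673529/839808000000, spread=720431/8957952

Answer: 3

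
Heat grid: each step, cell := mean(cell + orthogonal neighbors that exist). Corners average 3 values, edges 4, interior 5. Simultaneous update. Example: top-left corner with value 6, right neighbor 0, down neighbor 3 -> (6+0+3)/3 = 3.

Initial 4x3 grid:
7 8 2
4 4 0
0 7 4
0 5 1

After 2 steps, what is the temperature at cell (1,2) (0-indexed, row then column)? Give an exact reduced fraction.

Step 1: cell (1,2) = 5/2
Step 2: cell (1,2) = 403/120
Full grid after step 2:
  46/9 1171/240 133/36
  523/120 201/50 403/120
  73/24 88/25 77/24
  23/9 49/16 115/36

Answer: 403/120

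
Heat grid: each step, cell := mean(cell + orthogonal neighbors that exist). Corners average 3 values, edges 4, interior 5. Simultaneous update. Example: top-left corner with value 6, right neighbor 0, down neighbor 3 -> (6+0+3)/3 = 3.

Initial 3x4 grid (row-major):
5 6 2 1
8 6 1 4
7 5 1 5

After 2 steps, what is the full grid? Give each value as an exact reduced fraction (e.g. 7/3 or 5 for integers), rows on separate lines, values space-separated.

After step 1:
  19/3 19/4 5/2 7/3
  13/2 26/5 14/5 11/4
  20/3 19/4 3 10/3
After step 2:
  211/36 1127/240 743/240 91/36
  247/40 24/5 13/4 673/240
  215/36 1177/240 833/240 109/36

Answer: 211/36 1127/240 743/240 91/36
247/40 24/5 13/4 673/240
215/36 1177/240 833/240 109/36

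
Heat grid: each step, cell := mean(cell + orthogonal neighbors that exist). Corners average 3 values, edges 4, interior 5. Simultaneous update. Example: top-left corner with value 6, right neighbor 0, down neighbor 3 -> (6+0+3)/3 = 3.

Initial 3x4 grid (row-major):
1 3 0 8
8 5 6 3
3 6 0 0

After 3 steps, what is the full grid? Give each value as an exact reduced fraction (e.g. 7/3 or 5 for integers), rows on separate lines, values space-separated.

After step 1:
  4 9/4 17/4 11/3
  17/4 28/5 14/5 17/4
  17/3 7/2 3 1
After step 2:
  7/2 161/40 389/120 73/18
  1171/240 92/25 199/50 703/240
  161/36 533/120 103/40 11/4
After step 3:
  2977/720 2167/600 3443/900 7363/2160
  59513/14400 25207/6000 19687/6000 49373/14400
  9931/2160 3413/900 1031/300 1981/720

Answer: 2977/720 2167/600 3443/900 7363/2160
59513/14400 25207/6000 19687/6000 49373/14400
9931/2160 3413/900 1031/300 1981/720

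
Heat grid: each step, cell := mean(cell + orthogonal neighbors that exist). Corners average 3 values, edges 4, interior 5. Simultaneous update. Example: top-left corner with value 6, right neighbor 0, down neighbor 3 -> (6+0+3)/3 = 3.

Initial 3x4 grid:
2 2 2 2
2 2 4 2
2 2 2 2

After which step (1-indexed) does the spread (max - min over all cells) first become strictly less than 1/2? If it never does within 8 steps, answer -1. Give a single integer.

Answer: 2

Derivation:
Step 1: max=5/2, min=2, spread=1/2
Step 2: max=123/50, min=2, spread=23/50
  -> spread < 1/2 first at step 2
Step 3: max=5611/2400, min=413/200, spread=131/480
Step 4: max=49751/21600, min=7591/3600, spread=841/4320
Step 5: max=19822051/8640000, min=1533373/720000, spread=56863/345600
Step 6: max=177054341/77760000, min=13949543/6480000, spread=386393/3110400
Step 7: max=70601723131/31104000000, min=5604358813/2592000000, spread=26795339/248832000
Step 8: max=4216295714129/1866240000000, min=338126149667/155520000000, spread=254051069/2985984000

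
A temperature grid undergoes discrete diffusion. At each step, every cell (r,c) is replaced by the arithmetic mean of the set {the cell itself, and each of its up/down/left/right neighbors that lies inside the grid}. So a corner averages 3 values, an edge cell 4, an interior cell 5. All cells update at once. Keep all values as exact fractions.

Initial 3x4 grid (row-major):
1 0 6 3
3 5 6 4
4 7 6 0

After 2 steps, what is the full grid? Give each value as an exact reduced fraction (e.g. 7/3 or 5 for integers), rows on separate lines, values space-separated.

After step 1:
  4/3 3 15/4 13/3
  13/4 21/5 27/5 13/4
  14/3 11/2 19/4 10/3
After step 2:
  91/36 737/240 989/240 34/9
  269/80 427/100 427/100 979/240
  161/36 1147/240 1139/240 34/9

Answer: 91/36 737/240 989/240 34/9
269/80 427/100 427/100 979/240
161/36 1147/240 1139/240 34/9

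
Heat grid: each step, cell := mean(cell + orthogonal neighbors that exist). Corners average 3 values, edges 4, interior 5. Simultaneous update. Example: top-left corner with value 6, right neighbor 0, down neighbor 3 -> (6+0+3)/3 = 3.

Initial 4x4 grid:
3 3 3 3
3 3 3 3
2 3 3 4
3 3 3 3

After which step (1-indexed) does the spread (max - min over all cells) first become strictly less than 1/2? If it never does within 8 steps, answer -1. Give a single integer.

Step 1: max=10/3, min=8/3, spread=2/3
Step 2: max=391/120, min=329/120, spread=31/60
Step 3: max=3451/1080, min=3029/1080, spread=211/540
  -> spread < 1/2 first at step 3
Step 4: max=339871/108000, min=308129/108000, spread=15871/54000
Step 5: max=3031891/972000, min=2800109/972000, spread=115891/486000
Step 6: max=300832711/97200000, min=282367289/97200000, spread=9232711/48600000
Step 7: max=2691559531/874800000, min=2557240469/874800000, spread=67159531/437400000
Step 8: max=268060197151/87480000000, min=256819802849/87480000000, spread=5620197151/43740000000

Answer: 3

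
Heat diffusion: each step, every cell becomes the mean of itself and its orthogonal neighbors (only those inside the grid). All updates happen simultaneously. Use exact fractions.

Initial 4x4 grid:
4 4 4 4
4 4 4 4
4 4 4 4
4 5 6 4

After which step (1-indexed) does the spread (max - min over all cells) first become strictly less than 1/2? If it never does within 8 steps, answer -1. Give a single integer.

Step 1: max=19/4, min=4, spread=3/4
Step 2: max=557/120, min=4, spread=77/120
Step 3: max=16103/3600, min=4, spread=1703/3600
  -> spread < 1/2 first at step 3
Step 4: max=477473/108000, min=904/225, spread=43553/108000
Step 5: max=14143481/3240000, min=727313/180000, spread=1051847/3240000
Step 6: max=421342877/97200000, min=2192231/540000, spread=26741297/97200000
Step 7: max=3767870237/874800000, min=220185169/54000000, spread=62772031/273375000
Step 8: max=375039045593/87480000000, min=9949042891/2430000000, spread=16873501517/87480000000

Answer: 3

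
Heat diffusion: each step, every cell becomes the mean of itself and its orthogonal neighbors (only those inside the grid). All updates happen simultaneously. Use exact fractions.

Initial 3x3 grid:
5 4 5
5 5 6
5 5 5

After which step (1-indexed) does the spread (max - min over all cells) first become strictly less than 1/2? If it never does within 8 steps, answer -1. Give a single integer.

Answer: 2

Derivation:
Step 1: max=16/3, min=14/3, spread=2/3
Step 2: max=187/36, min=173/36, spread=7/18
  -> spread < 1/2 first at step 2
Step 3: max=2221/432, min=2099/432, spread=61/216
Step 4: max=26431/5184, min=25409/5184, spread=511/2592
Step 5: max=315349/62208, min=306731/62208, spread=4309/31104
Step 6: max=3768775/746496, min=3696185/746496, spread=36295/373248
Step 7: max=45095533/8957952, min=44483987/8957952, spread=305773/4478976
Step 8: max=540053071/107495424, min=534901169/107495424, spread=2575951/53747712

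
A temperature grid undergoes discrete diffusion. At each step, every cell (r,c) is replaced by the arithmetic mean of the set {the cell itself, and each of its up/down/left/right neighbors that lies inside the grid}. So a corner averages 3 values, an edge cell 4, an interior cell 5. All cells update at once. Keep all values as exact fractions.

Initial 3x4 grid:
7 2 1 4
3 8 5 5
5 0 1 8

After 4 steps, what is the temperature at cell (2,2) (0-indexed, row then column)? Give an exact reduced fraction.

Answer: 217573/54000

Derivation:
Step 1: cell (2,2) = 7/2
Step 2: cell (2,2) = 47/12
Step 3: cell (2,2) = 7069/1800
Step 4: cell (2,2) = 217573/54000
Full grid after step 4:
  180739/43200 47989/12000 432271/108000 260171/64800
  3466153/864000 1450007/360000 238297/60000 198341/48000
  513317/129600 104069/27000 217573/54000 268021/64800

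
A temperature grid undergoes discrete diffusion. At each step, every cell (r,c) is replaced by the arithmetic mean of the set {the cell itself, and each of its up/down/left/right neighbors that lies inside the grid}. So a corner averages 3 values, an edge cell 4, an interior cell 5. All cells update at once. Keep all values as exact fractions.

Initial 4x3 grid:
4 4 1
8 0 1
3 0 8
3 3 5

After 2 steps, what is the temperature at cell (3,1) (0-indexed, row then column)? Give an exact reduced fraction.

Step 1: cell (3,1) = 11/4
Step 2: cell (3,1) = 833/240
Full grid after step 2:
  34/9 731/240 9/4
  911/240 139/50 53/20
  261/80 303/100 53/15
  37/12 833/240 139/36

Answer: 833/240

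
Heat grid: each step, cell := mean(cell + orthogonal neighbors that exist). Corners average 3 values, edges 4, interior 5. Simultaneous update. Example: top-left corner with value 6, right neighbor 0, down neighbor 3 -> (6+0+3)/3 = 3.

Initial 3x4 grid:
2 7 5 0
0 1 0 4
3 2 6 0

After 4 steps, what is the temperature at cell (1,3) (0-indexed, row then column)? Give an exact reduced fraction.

Answer: 279277/108000

Derivation:
Step 1: cell (1,3) = 1
Step 2: cell (1,3) = 79/30
Step 3: cell (1,3) = 4193/1800
Step 4: cell (1,3) = 279277/108000
Full grid after step 4:
  3539/1350 190483/72000 199123/72000 2067/800
  1022093/432000 232001/90000 450677/180000 279277/108000
  149497/64800 125581/54000 136061/54000 78001/32400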